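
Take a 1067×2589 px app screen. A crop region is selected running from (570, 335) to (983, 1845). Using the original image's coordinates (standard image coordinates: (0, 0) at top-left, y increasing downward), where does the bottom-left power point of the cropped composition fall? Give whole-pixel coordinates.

Crop width = 983 − 570 = 413 px; one third is 137.67 px.
Crop height = 1845 − 335 = 1510 px; one third is 503.33 px.
The bottom-left point is one-third across and two-thirds down within the crop:
x = 570 + 1 × 137.67 ≈ 708; y = 335 + 2 × 503.33 ≈ 1342.

x = 708 px, y = 1342 px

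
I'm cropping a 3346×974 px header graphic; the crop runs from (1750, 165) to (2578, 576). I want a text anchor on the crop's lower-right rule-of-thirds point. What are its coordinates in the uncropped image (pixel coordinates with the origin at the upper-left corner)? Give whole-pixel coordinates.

Crop width = 2578 − 1750 = 828 px; one third is 276.00 px.
Crop height = 576 − 165 = 411 px; one third is 137.00 px.
The lower-right point is two-thirds across and two-thirds down within the crop:
x = 1750 + 2 × 276.00 ≈ 2302; y = 165 + 2 × 137.00 ≈ 439.

x = 2302 px, y = 439 px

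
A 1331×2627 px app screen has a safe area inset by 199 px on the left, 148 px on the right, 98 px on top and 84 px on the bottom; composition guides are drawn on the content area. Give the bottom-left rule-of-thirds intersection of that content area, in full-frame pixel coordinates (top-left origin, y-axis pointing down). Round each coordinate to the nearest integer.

Content width = 1331 − 199 − 148 = 984 px; content height = 2627 − 98 − 84 = 2445 px.
Bottom-left is one-third across and two-thirds down within the content area.
x = 199 + 1 × 984/3 = 199 + 328.00 ≈ 527
y = 98 + 2 × 2445/3 = 98 + 1630.00 ≈ 1728

(527, 1728)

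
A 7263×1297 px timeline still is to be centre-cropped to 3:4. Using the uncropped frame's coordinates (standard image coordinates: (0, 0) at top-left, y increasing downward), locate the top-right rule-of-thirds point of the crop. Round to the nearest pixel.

7263/1297 > 3/4, so the 3:4 crop keeps the full height 1297 and trims width to 1297 × 3/4 = 972.75 px.
Left offset = (7263 − 972.75)/2 = 3145.12 px; top offset = 0.
Top-right is two-thirds across and one-third down within the crop:
x = 3145.12 + 2 × 972.75/3 ≈ 3794; y = 0.00 + 1 × 1297.00/3 ≈ 432.

(3794, 432)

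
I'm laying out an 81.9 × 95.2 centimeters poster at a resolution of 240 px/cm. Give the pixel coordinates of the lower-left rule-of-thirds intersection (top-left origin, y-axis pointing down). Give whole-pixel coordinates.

x = 6552 px, y = 15232 px

In pixels the canvas is 81.9 × 240 = 19656 wide and 95.2 × 240 = 22848 tall.
The lower-left point is one-third across and two-thirds down:
x = 1 × 19656/3 ≈ 6552; y = 2 × 22848/3 ≈ 15232.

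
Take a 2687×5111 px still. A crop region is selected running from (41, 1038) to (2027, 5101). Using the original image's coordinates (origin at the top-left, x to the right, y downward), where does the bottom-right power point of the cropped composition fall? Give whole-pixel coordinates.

x = 1365 px, y = 3747 px

Crop width = 2027 − 41 = 1986 px; one third is 662.00 px.
Crop height = 5101 − 1038 = 4063 px; one third is 1354.33 px.
The bottom-right point is two-thirds across and two-thirds down within the crop:
x = 41 + 2 × 662.00 ≈ 1365; y = 1038 + 2 × 1354.33 ≈ 3747.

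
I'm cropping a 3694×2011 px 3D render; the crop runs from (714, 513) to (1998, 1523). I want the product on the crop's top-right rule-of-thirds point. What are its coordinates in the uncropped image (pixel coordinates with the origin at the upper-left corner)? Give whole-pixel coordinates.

x = 1570 px, y = 850 px

Crop width = 1998 − 714 = 1284 px; one third is 428.00 px.
Crop height = 1523 − 513 = 1010 px; one third is 336.67 px.
The top-right point is two-thirds across and one-third down within the crop:
x = 714 + 2 × 428.00 ≈ 1570; y = 513 + 1 × 336.67 ≈ 850.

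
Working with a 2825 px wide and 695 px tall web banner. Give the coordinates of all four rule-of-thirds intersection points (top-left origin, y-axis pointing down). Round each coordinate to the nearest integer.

(942, 232), (1883, 232), (942, 463), (1883, 463)

One third of 2825 is 941.67; one third of 695 is 231.67.
Vertical third lines at x = 942 and x = 1883; horizontal third lines at y = 232 and y = 463.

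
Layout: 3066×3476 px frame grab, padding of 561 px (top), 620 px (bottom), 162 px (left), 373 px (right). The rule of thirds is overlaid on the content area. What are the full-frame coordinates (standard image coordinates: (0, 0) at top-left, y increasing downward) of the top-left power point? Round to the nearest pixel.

Content width = 3066 − 162 − 373 = 2531 px; content height = 3476 − 561 − 620 = 2295 px.
Top-left is one-third across and one-third down within the content area.
x = 162 + 1 × 2531/3 = 162 + 843.67 ≈ 1006
y = 561 + 1 × 2295/3 = 561 + 765.00 ≈ 1326

x = 1006 px, y = 1326 px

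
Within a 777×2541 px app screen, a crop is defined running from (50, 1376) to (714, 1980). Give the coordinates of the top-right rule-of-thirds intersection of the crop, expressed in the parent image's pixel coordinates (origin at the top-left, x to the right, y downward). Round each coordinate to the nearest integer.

x = 493 px, y = 1577 px

Crop width = 714 − 50 = 664 px; one third is 221.33 px.
Crop height = 1980 − 1376 = 604 px; one third is 201.33 px.
The top-right point is two-thirds across and one-third down within the crop:
x = 50 + 2 × 221.33 ≈ 493; y = 1376 + 1 × 201.33 ≈ 1577.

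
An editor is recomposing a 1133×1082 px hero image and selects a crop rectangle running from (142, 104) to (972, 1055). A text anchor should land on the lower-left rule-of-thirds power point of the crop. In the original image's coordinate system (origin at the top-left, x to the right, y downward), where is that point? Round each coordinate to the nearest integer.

(419, 738)

Crop width = 972 − 142 = 830 px; one third is 276.67 px.
Crop height = 1055 − 104 = 951 px; one third is 317.00 px.
The lower-left point is one-third across and two-thirds down within the crop:
x = 142 + 1 × 276.67 ≈ 419; y = 104 + 2 × 317.00 ≈ 738.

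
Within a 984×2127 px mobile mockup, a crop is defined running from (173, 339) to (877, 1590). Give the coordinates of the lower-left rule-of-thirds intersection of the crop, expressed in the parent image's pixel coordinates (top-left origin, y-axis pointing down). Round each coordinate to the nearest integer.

x = 408 px, y = 1173 px

Crop width = 877 − 173 = 704 px; one third is 234.67 px.
Crop height = 1590 − 339 = 1251 px; one third is 417.00 px.
The lower-left point is one-third across and two-thirds down within the crop:
x = 173 + 1 × 234.67 ≈ 408; y = 339 + 2 × 417.00 ≈ 1173.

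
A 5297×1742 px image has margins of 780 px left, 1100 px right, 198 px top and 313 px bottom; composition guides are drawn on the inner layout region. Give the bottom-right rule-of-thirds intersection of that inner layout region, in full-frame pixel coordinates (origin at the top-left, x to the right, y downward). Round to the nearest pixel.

x = 3058 px, y = 1019 px

Content width = 5297 − 780 − 1100 = 3417 px; content height = 1742 − 198 − 313 = 1231 px.
Bottom-right is two-thirds across and two-thirds down within the inner layout region.
x = 780 + 2 × 3417/3 = 780 + 2278.00 ≈ 3058
y = 198 + 2 × 1231/3 = 198 + 820.67 ≈ 1019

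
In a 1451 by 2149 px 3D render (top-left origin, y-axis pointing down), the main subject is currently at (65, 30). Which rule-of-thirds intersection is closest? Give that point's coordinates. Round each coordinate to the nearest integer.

(484, 716)

Third lines: x ∈ {484, 967}, y ∈ {716, 1433}.
65 is closer to x = 484; 30 is closer to y = 716.
So the nearest intersection is the upper-left power point.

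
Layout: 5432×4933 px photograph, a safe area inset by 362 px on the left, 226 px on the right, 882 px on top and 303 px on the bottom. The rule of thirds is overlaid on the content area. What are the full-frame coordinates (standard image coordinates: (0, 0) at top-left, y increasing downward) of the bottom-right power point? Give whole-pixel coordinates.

Content width = 5432 − 362 − 226 = 4844 px; content height = 4933 − 882 − 303 = 3748 px.
Bottom-right is two-thirds across and two-thirds down within the content area.
x = 362 + 2 × 4844/3 = 362 + 3229.33 ≈ 3591
y = 882 + 2 × 3748/3 = 882 + 2498.67 ≈ 3381

x = 3591 px, y = 3381 px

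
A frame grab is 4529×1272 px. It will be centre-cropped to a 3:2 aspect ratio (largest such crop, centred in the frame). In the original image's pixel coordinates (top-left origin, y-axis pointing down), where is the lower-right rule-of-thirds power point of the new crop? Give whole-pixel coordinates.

4529/1272 > 3/2, so the 3:2 crop keeps the full height 1272 and trims width to 1272 × 3/2 = 1908.00 px.
Left offset = (4529 − 1908.00)/2 = 1310.50 px; top offset = 0.
Lower-right is two-thirds across and two-thirds down within the crop:
x = 1310.50 + 2 × 1908.00/3 ≈ 2583; y = 0.00 + 2 × 1272.00/3 ≈ 848.

(2583, 848)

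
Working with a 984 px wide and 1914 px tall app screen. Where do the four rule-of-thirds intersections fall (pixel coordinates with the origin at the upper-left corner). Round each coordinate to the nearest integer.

One third of 984 is 328; one third of 1914 is 638.
Vertical third lines at x = 328 and x = 656; horizontal third lines at y = 638 and y = 1276.

(328, 638), (656, 638), (328, 1276), (656, 1276)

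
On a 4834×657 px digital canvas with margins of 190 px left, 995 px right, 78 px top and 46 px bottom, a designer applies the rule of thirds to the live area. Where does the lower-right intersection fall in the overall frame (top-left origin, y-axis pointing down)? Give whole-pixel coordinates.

Content width = 4834 − 190 − 995 = 3649 px; content height = 657 − 78 − 46 = 533 px.
Lower-right is two-thirds across and two-thirds down within the live area.
x = 190 + 2 × 3649/3 = 190 + 2432.67 ≈ 2623
y = 78 + 2 × 533/3 = 78 + 355.33 ≈ 433

x = 2623 px, y = 433 px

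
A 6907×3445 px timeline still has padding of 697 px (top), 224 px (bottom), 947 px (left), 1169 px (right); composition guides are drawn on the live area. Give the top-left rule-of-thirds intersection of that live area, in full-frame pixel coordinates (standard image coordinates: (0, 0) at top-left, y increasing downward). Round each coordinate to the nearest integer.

x = 2544 px, y = 1538 px

Content width = 6907 − 947 − 1169 = 4791 px; content height = 3445 − 697 − 224 = 2524 px.
Top-left is one-third across and one-third down within the live area.
x = 947 + 1 × 4791/3 = 947 + 1597.00 ≈ 2544
y = 697 + 1 × 2524/3 = 697 + 841.33 ≈ 1538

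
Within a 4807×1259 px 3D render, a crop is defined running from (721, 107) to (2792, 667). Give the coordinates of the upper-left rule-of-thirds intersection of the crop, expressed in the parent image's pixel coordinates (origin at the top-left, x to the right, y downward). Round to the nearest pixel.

Crop width = 2792 − 721 = 2071 px; one third is 690.33 px.
Crop height = 667 − 107 = 560 px; one third is 186.67 px.
The upper-left point is one-third across and one-third down within the crop:
x = 721 + 1 × 690.33 ≈ 1411; y = 107 + 1 × 186.67 ≈ 294.

(1411, 294)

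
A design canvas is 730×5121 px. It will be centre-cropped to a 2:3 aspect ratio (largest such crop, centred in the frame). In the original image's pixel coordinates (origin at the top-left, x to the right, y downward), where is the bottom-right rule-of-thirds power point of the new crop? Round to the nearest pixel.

730/5121 < 2/3, so the 2:3 crop keeps the full width 730 and trims height to 730 × 3/2 = 1095.00 px.
Top offset = (5121 − 1095.00)/2 = 2013.00 px; left offset = 0.
Bottom-right is two-thirds across and two-thirds down within the crop:
x = 0.00 + 2 × 730.00/3 ≈ 487; y = 2013.00 + 2 × 1095.00/3 ≈ 2743.

x = 487 px, y = 2743 px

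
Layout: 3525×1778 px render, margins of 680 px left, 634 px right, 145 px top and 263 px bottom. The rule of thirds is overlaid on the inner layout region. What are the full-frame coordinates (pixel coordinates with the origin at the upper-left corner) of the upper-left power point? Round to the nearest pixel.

Content width = 3525 − 680 − 634 = 2211 px; content height = 1778 − 145 − 263 = 1370 px.
Upper-left is one-third across and one-third down within the inner layout region.
x = 680 + 1 × 2211/3 = 680 + 737.00 ≈ 1417
y = 145 + 1 × 1370/3 = 145 + 456.67 ≈ 602

x = 1417 px, y = 602 px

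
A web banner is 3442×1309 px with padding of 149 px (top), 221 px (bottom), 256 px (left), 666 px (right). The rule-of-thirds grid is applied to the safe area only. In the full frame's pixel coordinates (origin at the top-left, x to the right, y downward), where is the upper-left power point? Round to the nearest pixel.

x = 1096 px, y = 462 px

Content width = 3442 − 256 − 666 = 2520 px; content height = 1309 − 149 − 221 = 939 px.
Upper-left is one-third across and one-third down within the safe area.
x = 256 + 1 × 2520/3 = 256 + 840.00 ≈ 1096
y = 149 + 1 × 939/3 = 149 + 313.00 ≈ 462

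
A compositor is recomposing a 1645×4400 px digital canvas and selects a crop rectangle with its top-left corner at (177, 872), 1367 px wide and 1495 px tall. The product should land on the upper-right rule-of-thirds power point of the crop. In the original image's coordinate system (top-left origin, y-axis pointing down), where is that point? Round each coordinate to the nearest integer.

x = 1088 px, y = 1370 px

One third of the crop width 1367 is 455.67 px.
One third of the crop height 1495 is 498.33 px.
The upper-right point is two-thirds across and one-third down within the crop:
x = 177 + 2 × 455.67 ≈ 1088; y = 872 + 1 × 498.33 ≈ 1370.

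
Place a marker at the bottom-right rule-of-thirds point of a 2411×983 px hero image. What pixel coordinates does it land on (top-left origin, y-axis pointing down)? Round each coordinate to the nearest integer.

(1607, 655)

The bottom-right point sits two-thirds of the way across and two-thirds of the way down.
x = 2 × 2411/3 ≈ 1607; y = 2 × 983/3 ≈ 655.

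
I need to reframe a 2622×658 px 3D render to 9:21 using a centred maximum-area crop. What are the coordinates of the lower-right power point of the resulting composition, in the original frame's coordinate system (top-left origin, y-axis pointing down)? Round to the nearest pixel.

(1358, 439)

2622/658 > 9/21, so the 9:21 crop keeps the full height 658 and trims width to 658 × 9/21 = 282.00 px.
Left offset = (2622 − 282.00)/2 = 1170.00 px; top offset = 0.
Lower-right is two-thirds across and two-thirds down within the crop:
x = 1170.00 + 2 × 282.00/3 ≈ 1358; y = 0.00 + 2 × 658.00/3 ≈ 439.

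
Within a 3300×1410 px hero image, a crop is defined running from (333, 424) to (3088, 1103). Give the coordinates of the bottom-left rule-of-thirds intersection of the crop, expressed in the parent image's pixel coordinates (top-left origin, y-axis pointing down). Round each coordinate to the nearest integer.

x = 1251 px, y = 877 px

Crop width = 3088 − 333 = 2755 px; one third is 918.33 px.
Crop height = 1103 − 424 = 679 px; one third is 226.33 px.
The bottom-left point is one-third across and two-thirds down within the crop:
x = 333 + 1 × 918.33 ≈ 1251; y = 424 + 2 × 226.33 ≈ 877.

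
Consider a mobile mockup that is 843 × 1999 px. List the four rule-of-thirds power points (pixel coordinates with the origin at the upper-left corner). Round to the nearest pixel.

(281, 666), (562, 666), (281, 1333), (562, 1333)

One third of 843 is 281; one third of 1999 is 666.33.
Vertical third lines at x = 281 and x = 562; horizontal third lines at y = 666 and y = 1333.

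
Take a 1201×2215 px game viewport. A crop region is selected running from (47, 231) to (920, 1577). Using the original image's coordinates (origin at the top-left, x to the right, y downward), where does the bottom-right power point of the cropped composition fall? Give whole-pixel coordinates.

x = 629 px, y = 1128 px

Crop width = 920 − 47 = 873 px; one third is 291.00 px.
Crop height = 1577 − 231 = 1346 px; one third is 448.67 px.
The bottom-right point is two-thirds across and two-thirds down within the crop:
x = 47 + 2 × 291.00 ≈ 629; y = 231 + 2 × 448.67 ≈ 1128.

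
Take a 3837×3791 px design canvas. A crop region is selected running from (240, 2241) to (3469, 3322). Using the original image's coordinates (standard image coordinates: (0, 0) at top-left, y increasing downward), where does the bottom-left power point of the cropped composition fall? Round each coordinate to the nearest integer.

(1316, 2962)

Crop width = 3469 − 240 = 3229 px; one third is 1076.33 px.
Crop height = 3322 − 2241 = 1081 px; one third is 360.33 px.
The bottom-left point is one-third across and two-thirds down within the crop:
x = 240 + 1 × 1076.33 ≈ 1316; y = 2241 + 2 × 360.33 ≈ 2962.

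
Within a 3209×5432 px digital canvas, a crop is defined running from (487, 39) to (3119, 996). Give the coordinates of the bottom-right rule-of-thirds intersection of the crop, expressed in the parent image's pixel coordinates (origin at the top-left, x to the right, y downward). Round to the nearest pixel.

Crop width = 3119 − 487 = 2632 px; one third is 877.33 px.
Crop height = 996 − 39 = 957 px; one third is 319.00 px.
The bottom-right point is two-thirds across and two-thirds down within the crop:
x = 487 + 2 × 877.33 ≈ 2242; y = 39 + 2 × 319.00 ≈ 677.

(2242, 677)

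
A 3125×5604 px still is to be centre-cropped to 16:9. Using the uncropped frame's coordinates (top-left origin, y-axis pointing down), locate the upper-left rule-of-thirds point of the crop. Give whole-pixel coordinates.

(1042, 2509)

3125/5604 < 16/9, so the 16:9 crop keeps the full width 3125 and trims height to 3125 × 9/16 = 1757.81 px.
Top offset = (5604 − 1757.81)/2 = 1923.09 px; left offset = 0.
Upper-left is one-third across and one-third down within the crop:
x = 0.00 + 1 × 3125.00/3 ≈ 1042; y = 1923.09 + 1 × 1757.81/3 ≈ 2509.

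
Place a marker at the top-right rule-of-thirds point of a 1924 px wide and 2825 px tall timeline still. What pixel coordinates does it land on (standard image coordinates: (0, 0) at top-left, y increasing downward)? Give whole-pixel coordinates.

(1283, 942)

The top-right point sits two-thirds of the way across and one-third of the way down.
x = 2 × 1924/3 ≈ 1283; y = 1 × 2825/3 ≈ 942.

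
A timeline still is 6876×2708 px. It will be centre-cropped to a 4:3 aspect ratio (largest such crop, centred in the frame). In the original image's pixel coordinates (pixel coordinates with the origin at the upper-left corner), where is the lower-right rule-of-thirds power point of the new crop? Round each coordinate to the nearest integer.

6876/2708 > 4/3, so the 4:3 crop keeps the full height 2708 and trims width to 2708 × 4/3 = 3610.67 px.
Left offset = (6876 − 3610.67)/2 = 1632.67 px; top offset = 0.
Lower-right is two-thirds across and two-thirds down within the crop:
x = 1632.67 + 2 × 3610.67/3 ≈ 4040; y = 0.00 + 2 × 2708.00/3 ≈ 1805.

x = 4040 px, y = 1805 px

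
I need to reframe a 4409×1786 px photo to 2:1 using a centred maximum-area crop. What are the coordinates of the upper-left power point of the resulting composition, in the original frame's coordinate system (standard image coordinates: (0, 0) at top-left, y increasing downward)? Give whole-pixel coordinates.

4409/1786 > 2/1, so the 2:1 crop keeps the full height 1786 and trims width to 1786 × 2/1 = 3572.00 px.
Left offset = (4409 − 3572.00)/2 = 418.50 px; top offset = 0.
Upper-left is one-third across and one-third down within the crop:
x = 418.50 + 1 × 3572.00/3 ≈ 1609; y = 0.00 + 1 × 1786.00/3 ≈ 595.

(1609, 595)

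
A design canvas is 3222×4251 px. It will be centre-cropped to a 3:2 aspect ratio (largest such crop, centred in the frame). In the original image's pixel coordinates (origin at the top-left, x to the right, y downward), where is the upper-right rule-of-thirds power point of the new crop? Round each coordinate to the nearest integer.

3222/4251 < 3/2, so the 3:2 crop keeps the full width 3222 and trims height to 3222 × 2/3 = 2148.00 px.
Top offset = (4251 − 2148.00)/2 = 1051.50 px; left offset = 0.
Upper-right is two-thirds across and one-third down within the crop:
x = 0.00 + 2 × 3222.00/3 ≈ 2148; y = 1051.50 + 1 × 2148.00/3 ≈ 1768.

(2148, 1768)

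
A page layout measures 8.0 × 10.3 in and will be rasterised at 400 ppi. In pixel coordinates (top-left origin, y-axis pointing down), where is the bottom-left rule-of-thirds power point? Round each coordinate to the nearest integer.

In pixels the canvas is 8.0 × 400 = 3200 wide and 10.3 × 400 = 4120 tall.
The bottom-left point is one-third across and two-thirds down:
x = 1 × 3200/3 ≈ 1067; y = 2 × 4120/3 ≈ 2747.

(1067, 2747)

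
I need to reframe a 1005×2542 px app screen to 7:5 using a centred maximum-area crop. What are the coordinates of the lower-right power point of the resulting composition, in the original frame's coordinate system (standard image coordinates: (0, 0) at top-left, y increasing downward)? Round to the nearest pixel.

(670, 1391)

1005/2542 < 7/5, so the 7:5 crop keeps the full width 1005 and trims height to 1005 × 5/7 = 717.86 px.
Top offset = (2542 − 717.86)/2 = 912.07 px; left offset = 0.
Lower-right is two-thirds across and two-thirds down within the crop:
x = 0.00 + 2 × 1005.00/3 ≈ 670; y = 912.07 + 2 × 717.86/3 ≈ 1391.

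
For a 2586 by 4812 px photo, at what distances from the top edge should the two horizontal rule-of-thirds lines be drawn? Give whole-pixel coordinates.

y = 1604 px and y = 3208 px

4812 / 3 = 1604, so the horizontal lines sit at one and two thirds of 4812.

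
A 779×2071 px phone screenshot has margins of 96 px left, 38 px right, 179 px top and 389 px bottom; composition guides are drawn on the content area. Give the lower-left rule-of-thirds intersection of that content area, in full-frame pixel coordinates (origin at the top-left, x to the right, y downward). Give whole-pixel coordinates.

x = 311 px, y = 1181 px

Content width = 779 − 96 − 38 = 645 px; content height = 2071 − 179 − 389 = 1503 px.
Lower-left is one-third across and two-thirds down within the content area.
x = 96 + 1 × 645/3 = 96 + 215.00 ≈ 311
y = 179 + 2 × 1503/3 = 179 + 1002.00 ≈ 1181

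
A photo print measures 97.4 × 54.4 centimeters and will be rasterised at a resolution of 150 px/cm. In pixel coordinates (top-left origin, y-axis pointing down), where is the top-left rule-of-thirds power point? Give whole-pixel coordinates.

(4870, 2720)

In pixels the canvas is 97.4 × 150 = 14610 wide and 54.4 × 150 = 8160 tall.
The top-left point is one-third across and one-third down:
x = 1 × 14610/3 ≈ 4870; y = 1 × 8160/3 ≈ 2720.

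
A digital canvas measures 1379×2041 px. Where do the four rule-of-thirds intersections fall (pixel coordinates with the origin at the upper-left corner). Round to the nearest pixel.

(460, 680), (919, 680), (460, 1361), (919, 1361)

One third of 1379 is 459.67; one third of 2041 is 680.33.
Vertical third lines at x = 460 and x = 919; horizontal third lines at y = 680 and y = 1361.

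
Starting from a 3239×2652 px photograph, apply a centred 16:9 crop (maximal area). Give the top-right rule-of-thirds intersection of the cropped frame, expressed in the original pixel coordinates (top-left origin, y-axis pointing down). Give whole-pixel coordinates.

(2159, 1022)

3239/2652 < 16/9, so the 16:9 crop keeps the full width 3239 and trims height to 3239 × 9/16 = 1821.94 px.
Top offset = (2652 − 1821.94)/2 = 415.03 px; left offset = 0.
Top-right is two-thirds across and one-third down within the crop:
x = 0.00 + 2 × 3239.00/3 ≈ 2159; y = 415.03 + 1 × 1821.94/3 ≈ 1022.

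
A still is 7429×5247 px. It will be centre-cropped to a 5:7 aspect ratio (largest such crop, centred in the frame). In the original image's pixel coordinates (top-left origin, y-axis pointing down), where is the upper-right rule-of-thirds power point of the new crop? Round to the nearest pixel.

7429/5247 > 5/7, so the 5:7 crop keeps the full height 5247 and trims width to 5247 × 5/7 = 3747.86 px.
Left offset = (7429 − 3747.86)/2 = 1840.57 px; top offset = 0.
Upper-right is two-thirds across and one-third down within the crop:
x = 1840.57 + 2 × 3747.86/3 ≈ 4339; y = 0.00 + 1 × 5247.00/3 ≈ 1749.

(4339, 1749)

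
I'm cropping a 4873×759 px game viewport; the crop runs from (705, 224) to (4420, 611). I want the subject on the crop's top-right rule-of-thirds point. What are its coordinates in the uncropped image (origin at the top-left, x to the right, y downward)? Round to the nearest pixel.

x = 3182 px, y = 353 px

Crop width = 4420 − 705 = 3715 px; one third is 1238.33 px.
Crop height = 611 − 224 = 387 px; one third is 129.00 px.
The top-right point is two-thirds across and one-third down within the crop:
x = 705 + 2 × 1238.33 ≈ 3182; y = 224 + 1 × 129.00 ≈ 353.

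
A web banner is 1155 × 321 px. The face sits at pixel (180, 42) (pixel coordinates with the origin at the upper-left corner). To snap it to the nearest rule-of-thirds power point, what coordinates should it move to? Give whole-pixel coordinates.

Third lines: x ∈ {385, 770}, y ∈ {107, 214}.
180 is closer to x = 385; 42 is closer to y = 107.
So the nearest intersection is the upper-left power point.

(385, 107)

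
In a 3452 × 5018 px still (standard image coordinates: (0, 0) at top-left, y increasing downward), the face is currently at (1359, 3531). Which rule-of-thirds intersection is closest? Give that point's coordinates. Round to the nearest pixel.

x = 1151 px, y = 3345 px

Third lines: x ∈ {1151, 2301}, y ∈ {1673, 3345}.
1359 is closer to x = 1151; 3531 is closer to y = 3345.
So the nearest intersection is the lower-left power point.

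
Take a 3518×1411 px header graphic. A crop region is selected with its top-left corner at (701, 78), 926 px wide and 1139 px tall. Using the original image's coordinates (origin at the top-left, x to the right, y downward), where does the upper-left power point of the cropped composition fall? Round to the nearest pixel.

One third of the crop width 926 is 308.67 px.
One third of the crop height 1139 is 379.67 px.
The upper-left point is one-third across and one-third down within the crop:
x = 701 + 1 × 308.67 ≈ 1010; y = 78 + 1 × 379.67 ≈ 458.

x = 1010 px, y = 458 px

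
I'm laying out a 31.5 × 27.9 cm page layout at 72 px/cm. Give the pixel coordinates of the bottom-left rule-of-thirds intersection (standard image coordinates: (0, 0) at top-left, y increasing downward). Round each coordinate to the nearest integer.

In pixels the canvas is 31.5 × 72 = 2268 wide and 27.9 × 72 = 2008.8 tall.
The bottom-left point is one-third across and two-thirds down:
x = 1 × 2268/3 ≈ 756; y = 2 × 2008.8/3 ≈ 1339.

x = 756 px, y = 1339 px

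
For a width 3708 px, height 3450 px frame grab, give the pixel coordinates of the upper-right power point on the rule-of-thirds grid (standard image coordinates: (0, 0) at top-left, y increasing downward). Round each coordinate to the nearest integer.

(2472, 1150)

The upper-right point sits two-thirds of the way across and one-third of the way down.
x = 2 × 3708/3 ≈ 2472; y = 1 × 3450/3 ≈ 1150.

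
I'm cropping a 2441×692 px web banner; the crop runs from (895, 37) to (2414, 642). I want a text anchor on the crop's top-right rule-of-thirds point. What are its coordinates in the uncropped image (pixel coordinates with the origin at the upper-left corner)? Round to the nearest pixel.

Crop width = 2414 − 895 = 1519 px; one third is 506.33 px.
Crop height = 642 − 37 = 605 px; one third is 201.67 px.
The top-right point is two-thirds across and one-third down within the crop:
x = 895 + 2 × 506.33 ≈ 1908; y = 37 + 1 × 201.67 ≈ 239.

x = 1908 px, y = 239 px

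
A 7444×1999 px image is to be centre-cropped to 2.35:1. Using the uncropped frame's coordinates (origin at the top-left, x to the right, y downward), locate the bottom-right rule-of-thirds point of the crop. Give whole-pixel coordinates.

(4505, 1333)

7444/1999 > 2.35/1, so the 2.35:1 crop keeps the full height 1999 and trims width to 1999 × 2.35/1 = 4697.65 px.
Left offset = (7444 − 4697.65)/2 = 1373.17 px; top offset = 0.
Bottom-right is two-thirds across and two-thirds down within the crop:
x = 1373.17 + 2 × 4697.65/3 ≈ 4505; y = 0.00 + 2 × 1999.00/3 ≈ 1333.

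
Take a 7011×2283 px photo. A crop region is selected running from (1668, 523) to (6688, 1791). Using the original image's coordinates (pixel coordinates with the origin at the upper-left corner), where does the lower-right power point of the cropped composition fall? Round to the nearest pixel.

x = 5015 px, y = 1368 px

Crop width = 6688 − 1668 = 5020 px; one third is 1673.33 px.
Crop height = 1791 − 523 = 1268 px; one third is 422.67 px.
The lower-right point is two-thirds across and two-thirds down within the crop:
x = 1668 + 2 × 1673.33 ≈ 5015; y = 523 + 2 × 422.67 ≈ 1368.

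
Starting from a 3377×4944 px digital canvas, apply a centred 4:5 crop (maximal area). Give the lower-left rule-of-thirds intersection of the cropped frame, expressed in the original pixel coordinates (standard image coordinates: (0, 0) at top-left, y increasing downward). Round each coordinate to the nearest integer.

(1126, 3176)

3377/4944 < 4/5, so the 4:5 crop keeps the full width 3377 and trims height to 3377 × 5/4 = 4221.25 px.
Top offset = (4944 − 4221.25)/2 = 361.38 px; left offset = 0.
Lower-left is one-third across and two-thirds down within the crop:
x = 0.00 + 1 × 3377.00/3 ≈ 1126; y = 361.38 + 2 × 4221.25/3 ≈ 3176.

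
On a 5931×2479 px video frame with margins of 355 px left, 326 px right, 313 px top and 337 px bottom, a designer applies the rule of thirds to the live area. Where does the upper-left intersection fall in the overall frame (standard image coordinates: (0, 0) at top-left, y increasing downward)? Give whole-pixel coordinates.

x = 2105 px, y = 923 px

Content width = 5931 − 355 − 326 = 5250 px; content height = 2479 − 313 − 337 = 1829 px.
Upper-left is one-third across and one-third down within the live area.
x = 355 + 1 × 5250/3 = 355 + 1750.00 ≈ 2105
y = 313 + 1 × 1829/3 = 313 + 609.67 ≈ 923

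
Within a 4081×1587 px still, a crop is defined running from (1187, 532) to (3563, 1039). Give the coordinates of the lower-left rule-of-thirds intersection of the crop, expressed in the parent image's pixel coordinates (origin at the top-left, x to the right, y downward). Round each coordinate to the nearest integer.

Crop width = 3563 − 1187 = 2376 px; one third is 792.00 px.
Crop height = 1039 − 532 = 507 px; one third is 169.00 px.
The lower-left point is one-third across and two-thirds down within the crop:
x = 1187 + 1 × 792.00 ≈ 1979; y = 532 + 2 × 169.00 ≈ 870.

(1979, 870)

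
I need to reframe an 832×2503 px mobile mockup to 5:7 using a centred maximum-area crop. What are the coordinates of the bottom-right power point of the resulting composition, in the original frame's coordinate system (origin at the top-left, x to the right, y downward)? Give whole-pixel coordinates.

x = 555 px, y = 1446 px

832/2503 < 5/7, so the 5:7 crop keeps the full width 832 and trims height to 832 × 7/5 = 1164.80 px.
Top offset = (2503 − 1164.80)/2 = 669.10 px; left offset = 0.
Bottom-right is two-thirds across and two-thirds down within the crop:
x = 0.00 + 2 × 832.00/3 ≈ 555; y = 669.10 + 2 × 1164.80/3 ≈ 1446.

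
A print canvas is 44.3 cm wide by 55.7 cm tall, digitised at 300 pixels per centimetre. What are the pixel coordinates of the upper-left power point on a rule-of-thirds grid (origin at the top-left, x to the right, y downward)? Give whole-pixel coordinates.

(4430, 5570)

In pixels the canvas is 44.3 × 300 = 13290 wide and 55.7 × 300 = 16710 tall.
The upper-left point is one-third across and one-third down:
x = 1 × 13290/3 ≈ 4430; y = 1 × 16710/3 ≈ 5570.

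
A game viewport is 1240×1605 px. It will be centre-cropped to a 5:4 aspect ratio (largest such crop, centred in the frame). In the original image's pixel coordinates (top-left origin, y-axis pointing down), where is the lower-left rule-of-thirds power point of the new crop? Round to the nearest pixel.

x = 413 px, y = 968 px

1240/1605 < 5/4, so the 5:4 crop keeps the full width 1240 and trims height to 1240 × 4/5 = 992.00 px.
Top offset = (1605 − 992.00)/2 = 306.50 px; left offset = 0.
Lower-left is one-third across and two-thirds down within the crop:
x = 0.00 + 1 × 1240.00/3 ≈ 413; y = 306.50 + 2 × 992.00/3 ≈ 968.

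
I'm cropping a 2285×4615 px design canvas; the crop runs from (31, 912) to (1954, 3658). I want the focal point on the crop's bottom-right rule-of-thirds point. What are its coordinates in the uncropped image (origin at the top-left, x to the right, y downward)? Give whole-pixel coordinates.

Crop width = 1954 − 31 = 1923 px; one third is 641.00 px.
Crop height = 3658 − 912 = 2746 px; one third is 915.33 px.
The bottom-right point is two-thirds across and two-thirds down within the crop:
x = 31 + 2 × 641.00 ≈ 1313; y = 912 + 2 × 915.33 ≈ 2743.

x = 1313 px, y = 2743 px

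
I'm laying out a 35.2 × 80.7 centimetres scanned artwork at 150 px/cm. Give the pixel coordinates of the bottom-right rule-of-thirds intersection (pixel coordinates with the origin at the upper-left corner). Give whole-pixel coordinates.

In pixels the canvas is 35.2 × 150 = 5280 wide and 80.7 × 150 = 12105 tall.
The bottom-right point is two-thirds across and two-thirds down:
x = 2 × 5280/3 ≈ 3520; y = 2 × 12105/3 ≈ 8070.

x = 3520 px, y = 8070 px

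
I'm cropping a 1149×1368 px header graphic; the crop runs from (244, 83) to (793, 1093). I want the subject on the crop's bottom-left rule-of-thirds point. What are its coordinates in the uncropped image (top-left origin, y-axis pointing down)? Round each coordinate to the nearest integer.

(427, 756)

Crop width = 793 − 244 = 549 px; one third is 183.00 px.
Crop height = 1093 − 83 = 1010 px; one third is 336.67 px.
The bottom-left point is one-third across and two-thirds down within the crop:
x = 244 + 1 × 183.00 ≈ 427; y = 83 + 2 × 336.67 ≈ 756.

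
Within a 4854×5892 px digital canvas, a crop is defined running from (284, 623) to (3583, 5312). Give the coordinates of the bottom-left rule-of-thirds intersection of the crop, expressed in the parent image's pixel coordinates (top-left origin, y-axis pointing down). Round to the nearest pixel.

Crop width = 3583 − 284 = 3299 px; one third is 1099.67 px.
Crop height = 5312 − 623 = 4689 px; one third is 1563.00 px.
The bottom-left point is one-third across and two-thirds down within the crop:
x = 284 + 1 × 1099.67 ≈ 1384; y = 623 + 2 × 1563.00 ≈ 3749.

x = 1384 px, y = 3749 px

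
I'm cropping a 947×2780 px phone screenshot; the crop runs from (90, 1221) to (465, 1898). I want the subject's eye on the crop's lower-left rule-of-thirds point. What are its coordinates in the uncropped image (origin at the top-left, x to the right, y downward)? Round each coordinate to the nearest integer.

x = 215 px, y = 1672 px

Crop width = 465 − 90 = 375 px; one third is 125.00 px.
Crop height = 1898 − 1221 = 677 px; one third is 225.67 px.
The lower-left point is one-third across and two-thirds down within the crop:
x = 90 + 1 × 125.00 ≈ 215; y = 1221 + 2 × 225.67 ≈ 1672.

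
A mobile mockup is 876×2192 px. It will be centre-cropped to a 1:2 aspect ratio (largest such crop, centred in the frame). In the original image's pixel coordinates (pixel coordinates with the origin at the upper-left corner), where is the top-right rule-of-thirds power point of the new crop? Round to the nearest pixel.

(584, 804)

876/2192 < 1/2, so the 1:2 crop keeps the full width 876 and trims height to 876 × 2/1 = 1752.00 px.
Top offset = (2192 − 1752.00)/2 = 220.00 px; left offset = 0.
Top-right is two-thirds across and one-third down within the crop:
x = 0.00 + 2 × 876.00/3 ≈ 584; y = 220.00 + 1 × 1752.00/3 ≈ 804.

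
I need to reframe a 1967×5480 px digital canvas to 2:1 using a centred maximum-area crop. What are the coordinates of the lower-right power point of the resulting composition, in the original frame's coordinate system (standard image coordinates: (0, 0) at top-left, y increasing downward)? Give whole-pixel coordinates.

1967/5480 < 2/1, so the 2:1 crop keeps the full width 1967 and trims height to 1967 × 1/2 = 983.50 px.
Top offset = (5480 − 983.50)/2 = 2248.25 px; left offset = 0.
Lower-right is two-thirds across and two-thirds down within the crop:
x = 0.00 + 2 × 1967.00/3 ≈ 1311; y = 2248.25 + 2 × 983.50/3 ≈ 2904.

(1311, 2904)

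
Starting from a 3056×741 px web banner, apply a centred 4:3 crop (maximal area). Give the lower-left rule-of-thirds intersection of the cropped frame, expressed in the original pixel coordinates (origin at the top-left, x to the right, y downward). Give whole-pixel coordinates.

3056/741 > 4/3, so the 4:3 crop keeps the full height 741 and trims width to 741 × 4/3 = 988.00 px.
Left offset = (3056 − 988.00)/2 = 1034.00 px; top offset = 0.
Lower-left is one-third across and two-thirds down within the crop:
x = 1034.00 + 1 × 988.00/3 ≈ 1363; y = 0.00 + 2 × 741.00/3 ≈ 494.

x = 1363 px, y = 494 px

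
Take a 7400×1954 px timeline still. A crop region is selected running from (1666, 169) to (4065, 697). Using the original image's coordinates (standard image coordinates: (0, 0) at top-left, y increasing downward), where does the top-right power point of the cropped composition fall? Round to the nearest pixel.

x = 3265 px, y = 345 px

Crop width = 4065 − 1666 = 2399 px; one third is 799.67 px.
Crop height = 697 − 169 = 528 px; one third is 176.00 px.
The top-right point is two-thirds across and one-third down within the crop:
x = 1666 + 2 × 799.67 ≈ 3265; y = 169 + 1 × 176.00 ≈ 345.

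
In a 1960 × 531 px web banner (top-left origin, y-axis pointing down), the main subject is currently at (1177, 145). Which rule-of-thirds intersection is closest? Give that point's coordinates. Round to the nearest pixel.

x = 1307 px, y = 177 px

Third lines: x ∈ {653, 1307}, y ∈ {177, 354}.
1177 is closer to x = 1307; 145 is closer to y = 177.
So the nearest intersection is the upper-right power point.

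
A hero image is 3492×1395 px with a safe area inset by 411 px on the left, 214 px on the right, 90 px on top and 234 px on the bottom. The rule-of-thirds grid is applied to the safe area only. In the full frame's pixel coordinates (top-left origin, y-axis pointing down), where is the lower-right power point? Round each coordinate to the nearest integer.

(2322, 804)

Content width = 3492 − 411 − 214 = 2867 px; content height = 1395 − 90 − 234 = 1071 px.
Lower-right is two-thirds across and two-thirds down within the safe area.
x = 411 + 2 × 2867/3 = 411 + 1911.33 ≈ 2322
y = 90 + 2 × 1071/3 = 90 + 714.00 ≈ 804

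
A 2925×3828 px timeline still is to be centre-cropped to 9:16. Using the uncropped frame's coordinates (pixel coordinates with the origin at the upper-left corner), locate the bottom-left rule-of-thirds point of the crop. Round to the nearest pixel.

2925/3828 > 9/16, so the 9:16 crop keeps the full height 3828 and trims width to 3828 × 9/16 = 2153.25 px.
Left offset = (2925 − 2153.25)/2 = 385.88 px; top offset = 0.
Bottom-left is one-third across and two-thirds down within the crop:
x = 385.88 + 1 × 2153.25/3 ≈ 1104; y = 0.00 + 2 × 3828.00/3 ≈ 2552.

(1104, 2552)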